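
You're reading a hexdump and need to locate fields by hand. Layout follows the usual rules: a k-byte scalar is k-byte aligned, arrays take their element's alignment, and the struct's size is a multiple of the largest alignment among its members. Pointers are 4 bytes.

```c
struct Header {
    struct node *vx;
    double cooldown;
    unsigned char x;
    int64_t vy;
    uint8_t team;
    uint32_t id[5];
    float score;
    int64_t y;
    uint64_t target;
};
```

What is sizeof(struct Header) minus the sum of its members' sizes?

18

vx at 0 (size 4, align 4) → ends 4
pad 4 to align 8 for cooldown
cooldown at 8 (size 8, align 8) → ends 16
x at 16 (size 1, align 1) → ends 17
pad 7 to align 8 for vy
vy at 24 (size 8, align 8) → ends 32
team at 32 (size 1, align 1) → ends 33
pad 3 to align 4 for id
id at 36 (size 20, align 4) → ends 56
score at 56 (size 4, align 4) → ends 60
pad 4 to align 8 for y
y at 64 (size 8, align 8) → ends 72
target at 72 (size 8, align 8) → ends 80
total 80 bytes, alignment 8
data bytes 62, size 80 → padding 18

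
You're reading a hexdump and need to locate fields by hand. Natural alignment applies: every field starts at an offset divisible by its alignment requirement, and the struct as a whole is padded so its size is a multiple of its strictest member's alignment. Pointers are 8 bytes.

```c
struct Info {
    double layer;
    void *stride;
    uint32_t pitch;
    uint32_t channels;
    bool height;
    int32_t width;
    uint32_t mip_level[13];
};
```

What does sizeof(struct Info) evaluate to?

88

layer at 0 (size 8, align 8) → ends 8
stride at 8 (size 8, align 8) → ends 16
pitch at 16 (size 4, align 4) → ends 20
channels at 20 (size 4, align 4) → ends 24
height at 24 (size 1, align 1) → ends 25
pad 3 to align 4 for width
width at 28 (size 4, align 4) → ends 32
mip_level at 32 (size 52, align 4) → ends 84
tail pad 4 to reach multiple of 8
total 88 bytes, alignment 8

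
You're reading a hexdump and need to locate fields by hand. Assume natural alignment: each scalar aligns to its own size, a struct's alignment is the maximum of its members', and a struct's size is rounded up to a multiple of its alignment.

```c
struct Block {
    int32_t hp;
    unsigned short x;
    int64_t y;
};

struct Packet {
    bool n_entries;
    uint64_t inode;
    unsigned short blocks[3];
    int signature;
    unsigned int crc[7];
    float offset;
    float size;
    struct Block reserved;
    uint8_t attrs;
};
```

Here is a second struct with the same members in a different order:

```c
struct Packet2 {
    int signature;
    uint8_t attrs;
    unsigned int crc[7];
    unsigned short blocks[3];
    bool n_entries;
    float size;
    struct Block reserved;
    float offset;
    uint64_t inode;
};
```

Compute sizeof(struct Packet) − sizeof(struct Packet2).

Block: hp at 0 (size 4, align 4) → ends 4; x at 4 (size 2, align 2) → ends 6; pad 2 to align 8 for y; y at 8 (size 8, align 8) → ends 16; total 16 bytes, alignment 8
n_entries at 0 (size 1, align 1) → ends 1
pad 7 to align 8 for inode
inode at 8 (size 8, align 8) → ends 16
blocks at 16 (size 6, align 2) → ends 22
pad 2 to align 4 for signature
signature at 24 (size 4, align 4) → ends 28
crc at 28 (size 28, align 4) → ends 56
offset at 56 (size 4, align 4) → ends 60
size at 60 (size 4, align 4) → ends 64
reserved at 64 (size 16, align 8) → ends 80
attrs at 80 (size 1, align 1) → ends 81
tail pad 7 to reach multiple of 8
total 88 bytes, alignment 8
— Packet2 —
signature at 0 (size 4, align 4) → ends 4
attrs at 4 (size 1, align 1) → ends 5
pad 3 to align 4 for crc
crc at 8 (size 28, align 4) → ends 36
blocks at 36 (size 6, align 2) → ends 42
n_entries at 42 (size 1, align 1) → ends 43
pad 1 to align 4 for size
size at 44 (size 4, align 4) → ends 48
reserved at 48 (size 16, align 8) → ends 64
offset at 64 (size 4, align 4) → ends 68
pad 4 to align 8 for inode
inode at 72 (size 8, align 8) → ends 80
total 80 bytes, alignment 8
88 − 80 = 8

8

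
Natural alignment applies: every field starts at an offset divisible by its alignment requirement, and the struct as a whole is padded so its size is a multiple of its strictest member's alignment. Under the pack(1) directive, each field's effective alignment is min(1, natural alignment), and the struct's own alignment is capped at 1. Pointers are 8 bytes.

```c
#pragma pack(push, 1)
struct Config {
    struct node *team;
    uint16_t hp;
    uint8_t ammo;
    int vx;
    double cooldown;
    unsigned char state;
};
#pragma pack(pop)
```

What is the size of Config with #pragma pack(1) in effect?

24

@0: team [8B, align 1] → 8
@8: hp [2B, align 1] → 10
@10: ammo [1B, align 1] → 11
@11: vx [4B, align 1] → 15
@15: cooldown [8B, align 1] → 23
@23: state [1B, align 1] → 24
size 24, align 1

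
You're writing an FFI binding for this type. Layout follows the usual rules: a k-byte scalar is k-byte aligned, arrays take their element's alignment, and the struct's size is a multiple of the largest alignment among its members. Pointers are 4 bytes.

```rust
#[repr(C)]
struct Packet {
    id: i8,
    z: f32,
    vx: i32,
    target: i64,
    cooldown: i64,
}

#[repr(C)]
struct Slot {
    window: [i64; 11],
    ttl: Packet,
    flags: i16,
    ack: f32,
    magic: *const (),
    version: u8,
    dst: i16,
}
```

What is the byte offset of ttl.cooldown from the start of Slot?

112

Packet: id at 0 (size 1, align 1) → ends 1; pad 3 to align 4 for z; z at 4 (size 4, align 4) → ends 8; vx at 8 (size 4, align 4) → ends 12; pad 4 to align 8 for target; target at 16 (size 8, align 8) → ends 24; cooldown at 24 (size 8, align 8) → ends 32; total 32 bytes, alignment 8
window at 0 (size 88, align 8) → ends 88
ttl at 88 (size 32, align 8) → ends 120
within Packet: cooldown at 24
88 + 24 = 112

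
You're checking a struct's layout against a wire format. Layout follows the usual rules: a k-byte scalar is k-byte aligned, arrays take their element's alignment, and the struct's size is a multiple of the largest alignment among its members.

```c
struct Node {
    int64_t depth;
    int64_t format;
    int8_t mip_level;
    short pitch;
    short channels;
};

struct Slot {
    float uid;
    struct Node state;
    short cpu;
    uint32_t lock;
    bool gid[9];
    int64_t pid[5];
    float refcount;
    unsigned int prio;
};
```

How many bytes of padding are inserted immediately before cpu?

0

Node: depth at 0 (size 8, align 8) → ends 8; format at 8 (size 8, align 8) → ends 16; mip_level at 16 (size 1, align 1) → ends 17; pad 1 to align 2 for pitch; pitch at 18 (size 2, align 2) → ends 20; channels at 20 (size 2, align 2) → ends 22; tail pad 2 to reach multiple of 8; total 24 bytes, alignment 8
uid at 0 (size 4, align 4) → ends 4
pad 4 to align 8 for state
state at 8 (size 24, align 8) → ends 32
cpu at 32 (size 2, align 2) → ends 34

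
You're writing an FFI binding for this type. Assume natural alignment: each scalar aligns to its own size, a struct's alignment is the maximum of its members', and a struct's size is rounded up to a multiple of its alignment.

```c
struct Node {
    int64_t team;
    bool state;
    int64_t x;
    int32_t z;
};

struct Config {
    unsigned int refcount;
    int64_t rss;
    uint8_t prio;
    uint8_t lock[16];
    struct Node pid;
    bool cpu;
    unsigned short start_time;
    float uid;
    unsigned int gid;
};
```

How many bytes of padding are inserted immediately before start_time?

1

Node: 0..8  team  (8B, 8-aligned); 8..9  state  (1B, 1-aligned); 9..16  -- padding (7B); 16..24  x  (8B, 8-aligned); 24..28  z  (4B, 4-aligned); 28..32  -- tail padding (4B); sizeof = 32, alignof = 8
0..4  refcount  (4B, 4-aligned)
4..8  -- padding (4B)
8..16  rss  (8B, 8-aligned)
16..17  prio  (1B, 1-aligned)
17..33  lock  (16B, 1-aligned)
33..40  -- padding (7B)
40..72  pid  (32B, 8-aligned)
72..73  cpu  (1B, 1-aligned)
73..74  -- padding (1B)
74..76  start_time  (2B, 2-aligned)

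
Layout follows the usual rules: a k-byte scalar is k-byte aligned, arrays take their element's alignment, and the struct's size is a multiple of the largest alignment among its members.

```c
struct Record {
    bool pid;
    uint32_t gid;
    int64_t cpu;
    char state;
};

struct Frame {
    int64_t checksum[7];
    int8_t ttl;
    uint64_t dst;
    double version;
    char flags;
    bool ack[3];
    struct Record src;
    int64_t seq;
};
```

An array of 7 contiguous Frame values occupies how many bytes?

840

Record: 0..1  pid  (1B, 1-aligned); 1..4  -- padding (3B); 4..8  gid  (4B, 4-aligned); 8..16  cpu  (8B, 8-aligned); 16..17  state  (1B, 1-aligned); 17..24  -- tail padding (7B); sizeof = 24, alignof = 8
0..56  checksum  (56B, 8-aligned)
56..57  ttl  (1B, 1-aligned)
57..64  -- padding (7B)
64..72  dst  (8B, 8-aligned)
72..80  version  (8B, 8-aligned)
80..81  flags  (1B, 1-aligned)
81..84  ack  (3B, 1-aligned)
84..88  -- padding (4B)
88..112  src  (24B, 8-aligned)
112..120  seq  (8B, 8-aligned)
sizeof = 120, alignof = 8
array of 7: 7 × 120 = 840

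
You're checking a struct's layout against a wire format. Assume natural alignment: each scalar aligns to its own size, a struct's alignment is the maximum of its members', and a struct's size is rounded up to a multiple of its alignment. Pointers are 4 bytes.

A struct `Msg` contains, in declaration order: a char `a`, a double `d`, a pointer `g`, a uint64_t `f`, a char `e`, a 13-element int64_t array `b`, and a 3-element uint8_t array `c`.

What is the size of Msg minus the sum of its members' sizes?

23

@0: a [1B, align 1] → 1
+7 pad (align 8)
@8: d [8B, align 8] → 16
@16: g [4B, align 4] → 20
+4 pad (align 8)
@24: f [8B, align 8] → 32
@32: e [1B, align 1] → 33
+7 pad (align 8)
@40: b [104B, align 8] → 144
@144: c [3B, align 1] → 147
+5 tail pad (align 8)
size 152, align 8
data bytes 129, size 152 → padding 23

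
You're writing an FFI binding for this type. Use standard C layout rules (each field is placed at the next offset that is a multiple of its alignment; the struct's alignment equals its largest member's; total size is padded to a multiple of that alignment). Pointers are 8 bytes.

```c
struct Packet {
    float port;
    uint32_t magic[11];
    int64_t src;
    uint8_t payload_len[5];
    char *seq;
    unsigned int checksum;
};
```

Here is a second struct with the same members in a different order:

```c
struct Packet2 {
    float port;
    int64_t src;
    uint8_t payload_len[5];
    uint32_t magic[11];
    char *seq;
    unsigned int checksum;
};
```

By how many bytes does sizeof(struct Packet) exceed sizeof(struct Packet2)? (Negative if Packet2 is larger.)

@0: port [4B, align 4] → 4
@4: magic [44B, align 4] → 48
@48: src [8B, align 8] → 56
@56: payload_len [5B, align 1] → 61
+3 pad (align 8)
@64: seq [8B, align 8] → 72
@72: checksum [4B, align 4] → 76
+4 tail pad (align 8)
size 80, align 8
— Packet2 —
@0: port [4B, align 4] → 4
+4 pad (align 8)
@8: src [8B, align 8] → 16
@16: payload_len [5B, align 1] → 21
+3 pad (align 4)
@24: magic [44B, align 4] → 68
+4 pad (align 8)
@72: seq [8B, align 8] → 80
@80: checksum [4B, align 4] → 84
+4 tail pad (align 8)
size 88, align 8
80 − 88 = -8

-8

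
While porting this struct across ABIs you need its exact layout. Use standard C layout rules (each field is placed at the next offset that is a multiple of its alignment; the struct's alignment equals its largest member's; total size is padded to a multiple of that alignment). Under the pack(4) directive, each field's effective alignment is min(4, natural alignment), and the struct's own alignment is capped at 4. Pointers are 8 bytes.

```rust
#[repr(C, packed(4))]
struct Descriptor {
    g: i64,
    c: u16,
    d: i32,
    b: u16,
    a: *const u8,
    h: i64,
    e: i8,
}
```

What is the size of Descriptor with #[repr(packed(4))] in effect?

g at 0 (size 8, align 4) → ends 8
c at 8 (size 2, align 2) → ends 10
pad 2 to align 4 for d
d at 12 (size 4, align 4) → ends 16
b at 16 (size 2, align 2) → ends 18
pad 2 to align 4 for a
a at 20 (size 8, align 4) → ends 28
h at 28 (size 8, align 4) → ends 36
e at 36 (size 1, align 1) → ends 37
tail pad 3 to reach multiple of 4
total 40 bytes, alignment 4

40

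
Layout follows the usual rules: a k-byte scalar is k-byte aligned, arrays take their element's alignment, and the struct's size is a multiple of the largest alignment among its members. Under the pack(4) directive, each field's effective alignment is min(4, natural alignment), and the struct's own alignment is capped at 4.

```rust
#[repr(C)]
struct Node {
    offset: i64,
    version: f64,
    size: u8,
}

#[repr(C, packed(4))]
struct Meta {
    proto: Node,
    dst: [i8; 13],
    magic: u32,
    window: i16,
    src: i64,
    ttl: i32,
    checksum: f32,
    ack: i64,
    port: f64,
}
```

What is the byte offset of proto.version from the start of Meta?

Node: 0..8  offset  (8B, 8-aligned); 8..16  version  (8B, 8-aligned); 16..17  size  (1B, 1-aligned); 17..24  -- tail padding (7B); sizeof = 24, alignof = 8
0..24  proto  (24B, 4-aligned)
within Node: version at 8
0 + 8 = 8

8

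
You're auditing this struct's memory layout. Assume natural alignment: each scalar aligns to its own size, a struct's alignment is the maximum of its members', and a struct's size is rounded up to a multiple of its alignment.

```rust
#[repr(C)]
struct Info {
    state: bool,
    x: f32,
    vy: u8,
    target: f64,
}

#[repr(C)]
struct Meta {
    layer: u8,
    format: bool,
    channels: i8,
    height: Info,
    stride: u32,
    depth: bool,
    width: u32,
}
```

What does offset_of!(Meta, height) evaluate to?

8

Info: @0: state [1B, align 1] → 1; +3 pad (align 4); @4: x [4B, align 4] → 8; @8: vy [1B, align 1] → 9; +7 pad (align 8); @16: target [8B, align 8] → 24; size 24, align 8
@0: layer [1B, align 1] → 1
@1: format [1B, align 1] → 2
@2: channels [1B, align 1] → 3
+5 pad (align 8)
@8: height [24B, align 8] → 32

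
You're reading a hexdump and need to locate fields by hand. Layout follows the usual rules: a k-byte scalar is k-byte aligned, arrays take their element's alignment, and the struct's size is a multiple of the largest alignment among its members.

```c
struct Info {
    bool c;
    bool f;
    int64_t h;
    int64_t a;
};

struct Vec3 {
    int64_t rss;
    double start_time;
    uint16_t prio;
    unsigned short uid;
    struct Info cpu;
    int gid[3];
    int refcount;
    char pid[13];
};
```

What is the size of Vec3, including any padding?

Info: 0..1  c  (1B, 1-aligned); 1..2  f  (1B, 1-aligned); 2..8  -- padding (6B); 8..16  h  (8B, 8-aligned); 16..24  a  (8B, 8-aligned); sizeof = 24, alignof = 8
0..8  rss  (8B, 8-aligned)
8..16  start_time  (8B, 8-aligned)
16..18  prio  (2B, 2-aligned)
18..20  uid  (2B, 2-aligned)
20..24  -- padding (4B)
24..48  cpu  (24B, 8-aligned)
48..60  gid  (12B, 4-aligned)
60..64  refcount  (4B, 4-aligned)
64..77  pid  (13B, 1-aligned)
77..80  -- tail padding (3B)
sizeof = 80, alignof = 8

80 bytes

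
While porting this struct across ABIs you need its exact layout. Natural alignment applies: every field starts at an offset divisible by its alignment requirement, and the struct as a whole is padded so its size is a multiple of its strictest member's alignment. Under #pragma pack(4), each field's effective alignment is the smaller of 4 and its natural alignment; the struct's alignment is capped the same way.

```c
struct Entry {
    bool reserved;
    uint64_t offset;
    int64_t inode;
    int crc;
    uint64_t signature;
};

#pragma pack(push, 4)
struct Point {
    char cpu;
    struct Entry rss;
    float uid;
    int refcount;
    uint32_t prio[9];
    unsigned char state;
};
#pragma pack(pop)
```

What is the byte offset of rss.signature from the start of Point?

36

Entry: reserved at 0 (size 1, align 1) → ends 1; pad 7 to align 8 for offset; offset at 8 (size 8, align 8) → ends 16; inode at 16 (size 8, align 8) → ends 24; crc at 24 (size 4, align 4) → ends 28; pad 4 to align 8 for signature; signature at 32 (size 8, align 8) → ends 40; total 40 bytes, alignment 8
cpu at 0 (size 1, align 1) → ends 1
pad 3 to align 4 for rss
rss at 4 (size 40, align 4) → ends 44
within Entry: signature at 32
4 + 32 = 36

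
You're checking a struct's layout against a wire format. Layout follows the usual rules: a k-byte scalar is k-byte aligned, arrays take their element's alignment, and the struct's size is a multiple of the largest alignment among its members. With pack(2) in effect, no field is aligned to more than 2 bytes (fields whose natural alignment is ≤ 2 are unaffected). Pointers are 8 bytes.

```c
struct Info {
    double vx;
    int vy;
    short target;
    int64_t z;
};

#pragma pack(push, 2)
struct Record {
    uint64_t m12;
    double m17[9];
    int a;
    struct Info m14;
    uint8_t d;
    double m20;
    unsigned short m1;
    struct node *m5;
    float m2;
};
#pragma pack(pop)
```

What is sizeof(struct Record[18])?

2376

Info: @0: vx [8B, align 8] → 8; @8: vy [4B, align 4] → 12; @12: target [2B, align 2] → 14; +2 pad (align 8); @16: z [8B, align 8] → 24; size 24, align 8
@0: m12 [8B, align 2] → 8
@8: m17 [72B, align 2] → 80
@80: a [4B, align 2] → 84
@84: m14 [24B, align 2] → 108
@108: d [1B, align 1] → 109
+1 pad (align 2)
@110: m20 [8B, align 2] → 118
@118: m1 [2B, align 2] → 120
@120: m5 [8B, align 2] → 128
@128: m2 [4B, align 2] → 132
size 132, align 2
array of 18: 18 × 132 = 2376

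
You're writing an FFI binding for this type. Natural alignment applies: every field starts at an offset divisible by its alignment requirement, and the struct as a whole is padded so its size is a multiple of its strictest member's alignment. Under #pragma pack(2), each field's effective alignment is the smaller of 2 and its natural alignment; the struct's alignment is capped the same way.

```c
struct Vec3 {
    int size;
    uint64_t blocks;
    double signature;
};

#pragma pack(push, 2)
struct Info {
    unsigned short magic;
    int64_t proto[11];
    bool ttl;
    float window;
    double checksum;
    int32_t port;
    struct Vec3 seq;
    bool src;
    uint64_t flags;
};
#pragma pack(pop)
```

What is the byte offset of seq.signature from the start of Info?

Vec3: size at 0 (size 4, align 4) → ends 4; pad 4 to align 8 for blocks; blocks at 8 (size 8, align 8) → ends 16; signature at 16 (size 8, align 8) → ends 24; total 24 bytes, alignment 8
magic at 0 (size 2, align 2) → ends 2
proto at 2 (size 88, align 2) → ends 90
ttl at 90 (size 1, align 1) → ends 91
pad 1 to align 2 for window
window at 92 (size 4, align 2) → ends 96
checksum at 96 (size 8, align 2) → ends 104
port at 104 (size 4, align 2) → ends 108
seq at 108 (size 24, align 2) → ends 132
within Vec3: signature at 16
108 + 16 = 124

124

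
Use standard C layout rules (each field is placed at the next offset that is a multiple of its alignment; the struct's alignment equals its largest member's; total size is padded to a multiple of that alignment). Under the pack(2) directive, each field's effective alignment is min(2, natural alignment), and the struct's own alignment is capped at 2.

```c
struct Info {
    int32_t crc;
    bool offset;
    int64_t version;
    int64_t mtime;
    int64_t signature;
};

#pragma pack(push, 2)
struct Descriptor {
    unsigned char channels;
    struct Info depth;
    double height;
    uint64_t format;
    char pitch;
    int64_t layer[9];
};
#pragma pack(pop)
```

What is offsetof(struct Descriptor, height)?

Info: crc at 0 (size 4, align 4) → ends 4; offset at 4 (size 1, align 1) → ends 5; pad 3 to align 8 for version; version at 8 (size 8, align 8) → ends 16; mtime at 16 (size 8, align 8) → ends 24; signature at 24 (size 8, align 8) → ends 32; total 32 bytes, alignment 8
channels at 0 (size 1, align 1) → ends 1
pad 1 to align 2 for depth
depth at 2 (size 32, align 2) → ends 34
height at 34 (size 8, align 2) → ends 42

34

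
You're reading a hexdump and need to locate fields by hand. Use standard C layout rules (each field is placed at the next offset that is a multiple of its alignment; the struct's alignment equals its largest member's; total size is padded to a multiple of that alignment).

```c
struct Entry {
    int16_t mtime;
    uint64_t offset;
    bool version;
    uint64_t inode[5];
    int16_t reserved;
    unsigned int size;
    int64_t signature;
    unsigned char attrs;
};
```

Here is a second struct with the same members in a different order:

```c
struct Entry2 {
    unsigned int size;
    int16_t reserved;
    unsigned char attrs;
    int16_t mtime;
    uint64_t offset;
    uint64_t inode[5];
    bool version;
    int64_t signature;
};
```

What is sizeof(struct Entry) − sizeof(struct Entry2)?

8

0..2  mtime  (2B, 2-aligned)
2..8  -- padding (6B)
8..16  offset  (8B, 8-aligned)
16..17  version  (1B, 1-aligned)
17..24  -- padding (7B)
24..64  inode  (40B, 8-aligned)
64..66  reserved  (2B, 2-aligned)
66..68  -- padding (2B)
68..72  size  (4B, 4-aligned)
72..80  signature  (8B, 8-aligned)
80..81  attrs  (1B, 1-aligned)
81..88  -- tail padding (7B)
sizeof = 88, alignof = 8
— Entry2 —
0..4  size  (4B, 4-aligned)
4..6  reserved  (2B, 2-aligned)
6..7  attrs  (1B, 1-aligned)
7..8  -- padding (1B)
8..10  mtime  (2B, 2-aligned)
10..16  -- padding (6B)
16..24  offset  (8B, 8-aligned)
24..64  inode  (40B, 8-aligned)
64..65  version  (1B, 1-aligned)
65..72  -- padding (7B)
72..80  signature  (8B, 8-aligned)
sizeof = 80, alignof = 8
88 − 80 = 8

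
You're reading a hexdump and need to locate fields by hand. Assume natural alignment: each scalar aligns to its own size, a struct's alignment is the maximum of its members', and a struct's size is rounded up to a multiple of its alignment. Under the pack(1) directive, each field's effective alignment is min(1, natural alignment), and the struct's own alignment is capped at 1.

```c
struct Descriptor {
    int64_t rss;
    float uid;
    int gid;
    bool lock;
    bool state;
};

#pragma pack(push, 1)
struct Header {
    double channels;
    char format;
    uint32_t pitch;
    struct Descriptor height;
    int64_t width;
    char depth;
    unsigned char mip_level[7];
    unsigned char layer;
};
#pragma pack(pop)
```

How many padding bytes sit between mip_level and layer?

0

Descriptor: rss at 0 (size 8, align 8) → ends 8; uid at 8 (size 4, align 4) → ends 12; gid at 12 (size 4, align 4) → ends 16; lock at 16 (size 1, align 1) → ends 17; state at 17 (size 1, align 1) → ends 18; tail pad 6 to reach multiple of 8; total 24 bytes, alignment 8
channels at 0 (size 8, align 1) → ends 8
format at 8 (size 1, align 1) → ends 9
pitch at 9 (size 4, align 1) → ends 13
height at 13 (size 24, align 1) → ends 37
width at 37 (size 8, align 1) → ends 45
depth at 45 (size 1, align 1) → ends 46
mip_level at 46 (size 7, align 1) → ends 53
layer at 53 (size 1, align 1) → ends 54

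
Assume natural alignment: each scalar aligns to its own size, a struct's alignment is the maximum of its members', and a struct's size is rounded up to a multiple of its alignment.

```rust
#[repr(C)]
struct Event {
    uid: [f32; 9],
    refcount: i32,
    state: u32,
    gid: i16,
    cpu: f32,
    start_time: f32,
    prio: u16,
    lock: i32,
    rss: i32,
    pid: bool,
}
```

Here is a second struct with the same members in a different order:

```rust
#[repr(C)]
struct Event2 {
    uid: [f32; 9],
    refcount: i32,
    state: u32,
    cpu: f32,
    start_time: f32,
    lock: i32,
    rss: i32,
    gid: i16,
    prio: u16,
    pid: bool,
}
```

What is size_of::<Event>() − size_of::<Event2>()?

4

uid at 0 (size 36, align 4) → ends 36
refcount at 36 (size 4, align 4) → ends 40
state at 40 (size 4, align 4) → ends 44
gid at 44 (size 2, align 2) → ends 46
pad 2 to align 4 for cpu
cpu at 48 (size 4, align 4) → ends 52
start_time at 52 (size 4, align 4) → ends 56
prio at 56 (size 2, align 2) → ends 58
pad 2 to align 4 for lock
lock at 60 (size 4, align 4) → ends 64
rss at 64 (size 4, align 4) → ends 68
pid at 68 (size 1, align 1) → ends 69
tail pad 3 to reach multiple of 4
total 72 bytes, alignment 4
— Event2 —
uid at 0 (size 36, align 4) → ends 36
refcount at 36 (size 4, align 4) → ends 40
state at 40 (size 4, align 4) → ends 44
cpu at 44 (size 4, align 4) → ends 48
start_time at 48 (size 4, align 4) → ends 52
lock at 52 (size 4, align 4) → ends 56
rss at 56 (size 4, align 4) → ends 60
gid at 60 (size 2, align 2) → ends 62
prio at 62 (size 2, align 2) → ends 64
pid at 64 (size 1, align 1) → ends 65
tail pad 3 to reach multiple of 4
total 68 bytes, alignment 4
72 − 68 = 4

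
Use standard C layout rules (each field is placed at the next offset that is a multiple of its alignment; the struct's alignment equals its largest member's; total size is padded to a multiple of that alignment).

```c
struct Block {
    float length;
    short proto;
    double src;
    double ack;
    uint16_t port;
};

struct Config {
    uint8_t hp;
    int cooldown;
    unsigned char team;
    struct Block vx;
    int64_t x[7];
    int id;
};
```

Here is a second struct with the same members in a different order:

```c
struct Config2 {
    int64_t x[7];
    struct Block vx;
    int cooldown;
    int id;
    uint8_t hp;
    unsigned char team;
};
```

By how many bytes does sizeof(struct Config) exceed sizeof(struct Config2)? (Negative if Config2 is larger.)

Block: 0..4  length  (4B, 4-aligned); 4..6  proto  (2B, 2-aligned); 6..8  -- padding (2B); 8..16  src  (8B, 8-aligned); 16..24  ack  (8B, 8-aligned); 24..26  port  (2B, 2-aligned); 26..32  -- tail padding (6B); sizeof = 32, alignof = 8
0..1  hp  (1B, 1-aligned)
1..4  -- padding (3B)
4..8  cooldown  (4B, 4-aligned)
8..9  team  (1B, 1-aligned)
9..16  -- padding (7B)
16..48  vx  (32B, 8-aligned)
48..104  x  (56B, 8-aligned)
104..108  id  (4B, 4-aligned)
108..112  -- tail padding (4B)
sizeof = 112, alignof = 8
— Config2 —
0..56  x  (56B, 8-aligned)
56..88  vx  (32B, 8-aligned)
88..92  cooldown  (4B, 4-aligned)
92..96  id  (4B, 4-aligned)
96..97  hp  (1B, 1-aligned)
97..98  team  (1B, 1-aligned)
98..104  -- tail padding (6B)
sizeof = 104, alignof = 8
112 − 104 = 8

8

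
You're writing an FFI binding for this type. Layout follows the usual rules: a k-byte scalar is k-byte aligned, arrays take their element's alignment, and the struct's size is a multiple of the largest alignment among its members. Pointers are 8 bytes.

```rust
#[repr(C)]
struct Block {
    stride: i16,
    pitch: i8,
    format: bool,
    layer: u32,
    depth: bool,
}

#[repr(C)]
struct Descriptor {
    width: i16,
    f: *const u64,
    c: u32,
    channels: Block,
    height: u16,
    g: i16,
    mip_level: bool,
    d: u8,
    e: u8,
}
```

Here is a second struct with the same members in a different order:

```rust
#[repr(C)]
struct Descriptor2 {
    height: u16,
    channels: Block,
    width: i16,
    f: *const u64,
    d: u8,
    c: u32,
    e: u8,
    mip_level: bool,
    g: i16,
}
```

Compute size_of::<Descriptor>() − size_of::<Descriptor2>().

Block: 0..2  stride  (2B, 2-aligned); 2..3  pitch  (1B, 1-aligned); 3..4  format  (1B, 1-aligned); 4..8  layer  (4B, 4-aligned); 8..9  depth  (1B, 1-aligned); 9..12  -- tail padding (3B); sizeof = 12, alignof = 4
0..2  width  (2B, 2-aligned)
2..8  -- padding (6B)
8..16  f  (8B, 8-aligned)
16..20  c  (4B, 4-aligned)
20..32  channels  (12B, 4-aligned)
32..34  height  (2B, 2-aligned)
34..36  g  (2B, 2-aligned)
36..37  mip_level  (1B, 1-aligned)
37..38  d  (1B, 1-aligned)
38..39  e  (1B, 1-aligned)
39..40  -- tail padding (1B)
sizeof = 40, alignof = 8
— Descriptor2 —
0..2  height  (2B, 2-aligned)
2..4  -- padding (2B)
4..16  channels  (12B, 4-aligned)
16..18  width  (2B, 2-aligned)
18..24  -- padding (6B)
24..32  f  (8B, 8-aligned)
32..33  d  (1B, 1-aligned)
33..36  -- padding (3B)
36..40  c  (4B, 4-aligned)
40..41  e  (1B, 1-aligned)
41..42  mip_level  (1B, 1-aligned)
42..44  g  (2B, 2-aligned)
44..48  -- tail padding (4B)
sizeof = 48, alignof = 8
40 − 48 = -8

-8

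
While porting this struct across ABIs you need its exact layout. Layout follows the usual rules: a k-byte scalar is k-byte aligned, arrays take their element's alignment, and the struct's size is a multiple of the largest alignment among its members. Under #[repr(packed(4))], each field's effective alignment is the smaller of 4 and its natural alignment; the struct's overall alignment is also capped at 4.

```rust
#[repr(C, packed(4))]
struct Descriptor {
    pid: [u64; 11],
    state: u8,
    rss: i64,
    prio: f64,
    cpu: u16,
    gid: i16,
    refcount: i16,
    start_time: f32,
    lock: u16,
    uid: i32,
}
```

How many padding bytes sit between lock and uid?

0..88  pid  (88B, 4-aligned)
88..89  state  (1B, 1-aligned)
89..92  -- padding (3B)
92..100  rss  (8B, 4-aligned)
100..108  prio  (8B, 4-aligned)
108..110  cpu  (2B, 2-aligned)
110..112  gid  (2B, 2-aligned)
112..114  refcount  (2B, 2-aligned)
114..116  -- padding (2B)
116..120  start_time  (4B, 4-aligned)
120..122  lock  (2B, 2-aligned)
122..124  -- padding (2B)
124..128  uid  (4B, 4-aligned)

2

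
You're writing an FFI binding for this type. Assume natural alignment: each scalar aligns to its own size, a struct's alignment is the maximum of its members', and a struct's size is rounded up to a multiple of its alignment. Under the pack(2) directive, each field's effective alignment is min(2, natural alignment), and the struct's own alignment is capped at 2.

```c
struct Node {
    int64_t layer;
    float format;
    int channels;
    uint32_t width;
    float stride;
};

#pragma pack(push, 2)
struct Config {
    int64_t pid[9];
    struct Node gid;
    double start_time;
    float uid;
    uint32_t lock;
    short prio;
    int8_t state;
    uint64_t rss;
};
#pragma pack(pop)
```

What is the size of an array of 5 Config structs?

620

Node: 0..8  layer  (8B, 8-aligned); 8..12  format  (4B, 4-aligned); 12..16  channels  (4B, 4-aligned); 16..20  width  (4B, 4-aligned); 20..24  stride  (4B, 4-aligned); sizeof = 24, alignof = 8
0..72  pid  (72B, 2-aligned)
72..96  gid  (24B, 2-aligned)
96..104  start_time  (8B, 2-aligned)
104..108  uid  (4B, 2-aligned)
108..112  lock  (4B, 2-aligned)
112..114  prio  (2B, 2-aligned)
114..115  state  (1B, 1-aligned)
115..116  -- padding (1B)
116..124  rss  (8B, 2-aligned)
sizeof = 124, alignof = 2
array of 5: 5 × 124 = 620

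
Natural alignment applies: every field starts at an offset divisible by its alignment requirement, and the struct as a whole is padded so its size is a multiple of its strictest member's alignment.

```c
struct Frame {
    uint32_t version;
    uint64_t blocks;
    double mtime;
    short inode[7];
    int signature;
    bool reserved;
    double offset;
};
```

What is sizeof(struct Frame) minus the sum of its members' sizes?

@0: version [4B, align 4] → 4
+4 pad (align 8)
@8: blocks [8B, align 8] → 16
@16: mtime [8B, align 8] → 24
@24: inode [14B, align 2] → 38
+2 pad (align 4)
@40: signature [4B, align 4] → 44
@44: reserved [1B, align 1] → 45
+3 pad (align 8)
@48: offset [8B, align 8] → 56
size 56, align 8
data bytes 47, size 56 → padding 9

9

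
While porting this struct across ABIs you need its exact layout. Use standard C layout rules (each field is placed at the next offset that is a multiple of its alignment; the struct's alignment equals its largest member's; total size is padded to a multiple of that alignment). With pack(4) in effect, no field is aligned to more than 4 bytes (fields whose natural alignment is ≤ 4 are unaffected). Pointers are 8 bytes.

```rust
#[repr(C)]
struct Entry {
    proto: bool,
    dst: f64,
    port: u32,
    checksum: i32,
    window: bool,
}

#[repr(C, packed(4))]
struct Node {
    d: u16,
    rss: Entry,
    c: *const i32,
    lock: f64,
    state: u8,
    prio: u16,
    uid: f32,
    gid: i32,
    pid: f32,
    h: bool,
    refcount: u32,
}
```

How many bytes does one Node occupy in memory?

76 bytes

Entry: proto at 0 (size 1, align 1) → ends 1; pad 7 to align 8 for dst; dst at 8 (size 8, align 8) → ends 16; port at 16 (size 4, align 4) → ends 20; checksum at 20 (size 4, align 4) → ends 24; window at 24 (size 1, align 1) → ends 25; tail pad 7 to reach multiple of 8; total 32 bytes, alignment 8
d at 0 (size 2, align 2) → ends 2
pad 2 to align 4 for rss
rss at 4 (size 32, align 4) → ends 36
c at 36 (size 8, align 4) → ends 44
lock at 44 (size 8, align 4) → ends 52
state at 52 (size 1, align 1) → ends 53
pad 1 to align 2 for prio
prio at 54 (size 2, align 2) → ends 56
uid at 56 (size 4, align 4) → ends 60
gid at 60 (size 4, align 4) → ends 64
pid at 64 (size 4, align 4) → ends 68
h at 68 (size 1, align 1) → ends 69
pad 3 to align 4 for refcount
refcount at 72 (size 4, align 4) → ends 76
total 76 bytes, alignment 4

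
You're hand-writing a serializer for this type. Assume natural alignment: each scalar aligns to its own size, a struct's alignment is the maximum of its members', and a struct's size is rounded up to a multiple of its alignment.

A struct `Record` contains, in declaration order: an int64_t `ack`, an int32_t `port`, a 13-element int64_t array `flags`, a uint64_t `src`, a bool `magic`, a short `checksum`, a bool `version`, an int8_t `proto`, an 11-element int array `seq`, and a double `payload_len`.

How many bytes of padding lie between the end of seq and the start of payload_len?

0..8  ack  (8B, 8-aligned)
8..12  port  (4B, 4-aligned)
12..16  -- padding (4B)
16..120  flags  (104B, 8-aligned)
120..128  src  (8B, 8-aligned)
128..129  magic  (1B, 1-aligned)
129..130  -- padding (1B)
130..132  checksum  (2B, 2-aligned)
132..133  version  (1B, 1-aligned)
133..134  proto  (1B, 1-aligned)
134..136  -- padding (2B)
136..180  seq  (44B, 4-aligned)
180..184  -- padding (4B)
184..192  payload_len  (8B, 8-aligned)

4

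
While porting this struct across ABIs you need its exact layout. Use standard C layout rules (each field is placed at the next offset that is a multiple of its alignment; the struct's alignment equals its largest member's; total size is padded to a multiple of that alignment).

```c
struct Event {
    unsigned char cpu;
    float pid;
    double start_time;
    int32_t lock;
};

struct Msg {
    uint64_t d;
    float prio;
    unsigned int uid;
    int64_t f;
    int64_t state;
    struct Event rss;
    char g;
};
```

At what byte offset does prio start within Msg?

Event: @0: cpu [1B, align 1] → 1; +3 pad (align 4); @4: pid [4B, align 4] → 8; @8: start_time [8B, align 8] → 16; @16: lock [4B, align 4] → 20; +4 tail pad (align 8); size 24, align 8
@0: d [8B, align 8] → 8
@8: prio [4B, align 4] → 12

8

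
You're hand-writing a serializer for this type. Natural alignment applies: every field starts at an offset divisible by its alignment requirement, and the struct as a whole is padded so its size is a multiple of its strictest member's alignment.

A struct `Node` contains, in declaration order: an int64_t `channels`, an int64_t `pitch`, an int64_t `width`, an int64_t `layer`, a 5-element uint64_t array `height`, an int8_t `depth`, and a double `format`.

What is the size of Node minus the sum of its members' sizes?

7

channels at 0 (size 8, align 8) → ends 8
pitch at 8 (size 8, align 8) → ends 16
width at 16 (size 8, align 8) → ends 24
layer at 24 (size 8, align 8) → ends 32
height at 32 (size 40, align 8) → ends 72
depth at 72 (size 1, align 1) → ends 73
pad 7 to align 8 for format
format at 80 (size 8, align 8) → ends 88
total 88 bytes, alignment 8
data bytes 81, size 88 → padding 7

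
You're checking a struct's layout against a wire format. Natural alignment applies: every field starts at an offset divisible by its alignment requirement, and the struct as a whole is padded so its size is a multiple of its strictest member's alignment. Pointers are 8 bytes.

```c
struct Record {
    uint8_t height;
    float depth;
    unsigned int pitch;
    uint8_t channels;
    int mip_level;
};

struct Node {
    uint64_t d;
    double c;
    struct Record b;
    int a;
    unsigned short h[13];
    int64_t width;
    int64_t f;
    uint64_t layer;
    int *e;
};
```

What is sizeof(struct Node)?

Record: @0: height [1B, align 1] → 1; +3 pad (align 4); @4: depth [4B, align 4] → 8; @8: pitch [4B, align 4] → 12; @12: channels [1B, align 1] → 13; +3 pad (align 4); @16: mip_level [4B, align 4] → 20; size 20, align 4
@0: d [8B, align 8] → 8
@8: c [8B, align 8] → 16
@16: b [20B, align 4] → 36
@36: a [4B, align 4] → 40
@40: h [26B, align 2] → 66
+6 pad (align 8)
@72: width [8B, align 8] → 80
@80: f [8B, align 8] → 88
@88: layer [8B, align 8] → 96
@96: e [8B, align 8] → 104
size 104, align 8

104 bytes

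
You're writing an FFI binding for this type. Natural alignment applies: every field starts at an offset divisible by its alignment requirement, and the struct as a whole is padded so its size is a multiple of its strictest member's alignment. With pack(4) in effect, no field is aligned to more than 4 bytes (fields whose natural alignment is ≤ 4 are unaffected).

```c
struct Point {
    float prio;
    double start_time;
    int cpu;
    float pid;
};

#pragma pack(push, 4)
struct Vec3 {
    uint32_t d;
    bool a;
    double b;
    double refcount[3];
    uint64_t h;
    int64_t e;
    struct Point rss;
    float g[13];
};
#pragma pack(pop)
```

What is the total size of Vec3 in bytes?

132

Point: prio at 0 (size 4, align 4) → ends 4; pad 4 to align 8 for start_time; start_time at 8 (size 8, align 8) → ends 16; cpu at 16 (size 4, align 4) → ends 20; pid at 20 (size 4, align 4) → ends 24; total 24 bytes, alignment 8
d at 0 (size 4, align 4) → ends 4
a at 4 (size 1, align 1) → ends 5
pad 3 to align 4 for b
b at 8 (size 8, align 4) → ends 16
refcount at 16 (size 24, align 4) → ends 40
h at 40 (size 8, align 4) → ends 48
e at 48 (size 8, align 4) → ends 56
rss at 56 (size 24, align 4) → ends 80
g at 80 (size 52, align 4) → ends 132
total 132 bytes, alignment 4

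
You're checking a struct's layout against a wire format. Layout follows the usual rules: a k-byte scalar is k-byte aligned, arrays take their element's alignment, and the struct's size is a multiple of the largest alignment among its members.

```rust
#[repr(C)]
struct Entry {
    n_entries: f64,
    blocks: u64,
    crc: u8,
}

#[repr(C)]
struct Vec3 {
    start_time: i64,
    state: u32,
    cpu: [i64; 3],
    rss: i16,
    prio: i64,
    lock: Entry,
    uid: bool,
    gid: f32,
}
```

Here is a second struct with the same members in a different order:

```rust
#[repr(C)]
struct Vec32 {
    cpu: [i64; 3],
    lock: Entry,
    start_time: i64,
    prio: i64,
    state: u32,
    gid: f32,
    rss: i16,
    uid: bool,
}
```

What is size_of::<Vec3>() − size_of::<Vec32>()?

8

Entry: n_entries at 0 (size 8, align 8) → ends 8; blocks at 8 (size 8, align 8) → ends 16; crc at 16 (size 1, align 1) → ends 17; tail pad 7 to reach multiple of 8; total 24 bytes, alignment 8
start_time at 0 (size 8, align 8) → ends 8
state at 8 (size 4, align 4) → ends 12
pad 4 to align 8 for cpu
cpu at 16 (size 24, align 8) → ends 40
rss at 40 (size 2, align 2) → ends 42
pad 6 to align 8 for prio
prio at 48 (size 8, align 8) → ends 56
lock at 56 (size 24, align 8) → ends 80
uid at 80 (size 1, align 1) → ends 81
pad 3 to align 4 for gid
gid at 84 (size 4, align 4) → ends 88
total 88 bytes, alignment 8
— Vec32 —
cpu at 0 (size 24, align 8) → ends 24
lock at 24 (size 24, align 8) → ends 48
start_time at 48 (size 8, align 8) → ends 56
prio at 56 (size 8, align 8) → ends 64
state at 64 (size 4, align 4) → ends 68
gid at 68 (size 4, align 4) → ends 72
rss at 72 (size 2, align 2) → ends 74
uid at 74 (size 1, align 1) → ends 75
tail pad 5 to reach multiple of 8
total 80 bytes, alignment 8
88 − 80 = 8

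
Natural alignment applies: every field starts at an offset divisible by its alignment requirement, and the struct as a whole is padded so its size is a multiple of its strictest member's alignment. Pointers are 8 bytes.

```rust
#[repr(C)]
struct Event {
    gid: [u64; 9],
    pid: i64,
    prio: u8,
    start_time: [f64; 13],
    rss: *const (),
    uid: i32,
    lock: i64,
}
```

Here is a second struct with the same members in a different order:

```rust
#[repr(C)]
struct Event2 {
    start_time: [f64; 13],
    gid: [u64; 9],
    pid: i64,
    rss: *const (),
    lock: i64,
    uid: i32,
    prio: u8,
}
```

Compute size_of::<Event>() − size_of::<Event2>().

gid at 0 (size 72, align 8) → ends 72
pid at 72 (size 8, align 8) → ends 80
prio at 80 (size 1, align 1) → ends 81
pad 7 to align 8 for start_time
start_time at 88 (size 104, align 8) → ends 192
rss at 192 (size 8, align 8) → ends 200
uid at 200 (size 4, align 4) → ends 204
pad 4 to align 8 for lock
lock at 208 (size 8, align 8) → ends 216
total 216 bytes, alignment 8
— Event2 —
start_time at 0 (size 104, align 8) → ends 104
gid at 104 (size 72, align 8) → ends 176
pid at 176 (size 8, align 8) → ends 184
rss at 184 (size 8, align 8) → ends 192
lock at 192 (size 8, align 8) → ends 200
uid at 200 (size 4, align 4) → ends 204
prio at 204 (size 1, align 1) → ends 205
tail pad 3 to reach multiple of 8
total 208 bytes, alignment 8
216 − 208 = 8

8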